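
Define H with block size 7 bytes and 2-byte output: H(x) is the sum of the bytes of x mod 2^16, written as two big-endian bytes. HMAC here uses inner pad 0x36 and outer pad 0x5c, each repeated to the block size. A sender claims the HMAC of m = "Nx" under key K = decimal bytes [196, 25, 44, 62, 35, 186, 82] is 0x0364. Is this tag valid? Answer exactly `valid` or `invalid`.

invalid

Key decimal bytes [196, 25, 44, 62, 35, 186, 82] = c4 19 2c 3e 23 ba 52 is exactly B = 7 bytes: K' = c4 19 2c 3e 23 ba 52.
K' ⊕ ipad = f2 2f 1a 08 15 8c 64; K' ⊕ opad = 98 45 70 62 7f e6 0e.
Inner hash: sum = 242+47+26+8+21+140+100+78+120 = 782 → 03 0e.
Outer hash (recomputed tag): sum = 152+69+112+98+127+230+14+3+14 = 819 → 03 33.
Recomputed tag = 0333; claimed = 0364 → mismatch.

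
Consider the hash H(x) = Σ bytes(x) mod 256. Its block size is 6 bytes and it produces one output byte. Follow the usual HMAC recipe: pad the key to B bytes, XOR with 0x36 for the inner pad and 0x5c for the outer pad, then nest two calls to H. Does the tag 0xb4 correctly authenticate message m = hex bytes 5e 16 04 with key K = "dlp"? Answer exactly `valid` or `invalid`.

Key "dlp" = 64 6c 70 is 3 bytes ≤ B = 6; zero-pad to 6 bytes: K' = 64 6c 70 00 00 00.
K' ⊕ ipad = 52 5a 46 36 36 36; K' ⊕ opad = 38 30 2c 5c 5c 5c.
Inner hash: sum = 82+90+70+54+54+54+94+22+4 = 524; mod 256 = 12 → 0c.
Outer hash (recomputed tag): sum = 56+48+44+92+92+92+12 = 436; mod 256 = 180 → b4.
Recomputed tag = b4; claimed = b4 → match.

valid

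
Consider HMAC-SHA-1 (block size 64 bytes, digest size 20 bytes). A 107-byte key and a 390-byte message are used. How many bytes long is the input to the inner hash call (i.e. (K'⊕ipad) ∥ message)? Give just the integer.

454

Key is 107 > 64 bytes, so it is hashed to 20 bytes then zero-padded to 64: |K'| = 64.
Inner input = (K'⊕ipad) ∥ m → 64 + 390 = 454 bytes.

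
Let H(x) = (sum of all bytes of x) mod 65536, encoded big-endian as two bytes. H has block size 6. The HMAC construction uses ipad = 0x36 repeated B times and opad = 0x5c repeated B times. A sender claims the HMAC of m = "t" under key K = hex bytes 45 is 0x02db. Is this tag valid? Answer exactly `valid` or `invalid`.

Key hex bytes 45 is 1 byte ≤ B = 6; zero-pad to 6 bytes: K' = 45 00 00 00 00 00.
K' ⊕ ipad = 73 36 36 36 36 36; K' ⊕ opad = 19 5c 5c 5c 5c 5c.
Inner hash: sum = 115+54+54+54+54+54+116 = 501 → 01 f5.
Outer hash (recomputed tag): sum = 25+92+92+92+92+92+1+245 = 731 → 02 db.
Recomputed tag = 02db; claimed = 02db → match.

valid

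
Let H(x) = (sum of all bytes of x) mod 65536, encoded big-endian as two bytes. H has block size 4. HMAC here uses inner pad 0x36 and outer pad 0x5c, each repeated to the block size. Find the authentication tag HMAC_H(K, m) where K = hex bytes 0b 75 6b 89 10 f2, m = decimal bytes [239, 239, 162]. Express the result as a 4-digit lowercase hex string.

01a3

Key hex bytes 0b 75 6b 89 10 f2 is 6 bytes > B = 4, so hash it first: H(key) = 02 76, then zero-pad to 4 bytes: K' = 02 76 00 00.
K' ⊕ ipad = 34 40 36 36.  K' ⊕ opad = 5e 2a 5c 5c.
Inner input = (K'⊕ipad) ∥ m = 34 40 36 36 ∥ ef ef a2.
Inner hash: sum = 52+64+54+54+239+239+162 = 864 → 03 60.
Outer input = (K'⊕opad) ∥ inner = 5e 2a 5c 5c ∥ 03 60.
Outer hash (tag): sum = 94+42+92+92+3+96 = 419 → 01 a3.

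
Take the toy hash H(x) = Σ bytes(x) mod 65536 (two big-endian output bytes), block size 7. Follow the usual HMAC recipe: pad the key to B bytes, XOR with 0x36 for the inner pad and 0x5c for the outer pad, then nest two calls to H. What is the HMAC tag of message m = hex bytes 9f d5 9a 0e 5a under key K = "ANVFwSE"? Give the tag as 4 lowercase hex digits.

Key "ANVFwSE" = 41 4e 56 46 77 53 45 is exactly B = 7 bytes: K' = 41 4e 56 46 77 53 45.
K' ⊕ ipad = 77 78 60 70 41 65 73.  K' ⊕ opad = 1d 12 0a 1a 2b 0f 19.
Inner input = (K'⊕ipad) ∥ m = 77 78 60 70 41 65 73 ∥ 9f d5 9a 0e 5a.
Inner hash: sum = 119+120+96+112+65+101+115+159+213+154+14+90 = 1358 → 05 4e.
Outer input = (K'⊕opad) ∥ inner = 1d 12 0a 1a 2b 0f 19 ∥ 05 4e.
Outer hash (tag): sum = 29+18+10+26+43+15+25+5+78 = 249 → 00 f9.

00f9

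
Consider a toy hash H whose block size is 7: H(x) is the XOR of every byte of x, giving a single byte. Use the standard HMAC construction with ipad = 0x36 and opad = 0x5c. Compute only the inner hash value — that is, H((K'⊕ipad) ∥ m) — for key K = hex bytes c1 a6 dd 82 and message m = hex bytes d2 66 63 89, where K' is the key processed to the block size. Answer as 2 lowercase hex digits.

Key hex bytes c1 a6 dd 82 is 4 bytes ≤ B = 7; zero-pad to 7 bytes: K' = c1 a6 dd 82 00 00 00.
K' ⊕ ipad = f7 90 eb b4 36 36 36.
Inner input = f7 90 eb b4 36 36 36 ∥ d2 66 63 89.
Inner hash: XOR f7⊕90⊕eb⊕b4⊕36⊕36⊕36⊕d2⊕66⊕63⊕89 = 50.

50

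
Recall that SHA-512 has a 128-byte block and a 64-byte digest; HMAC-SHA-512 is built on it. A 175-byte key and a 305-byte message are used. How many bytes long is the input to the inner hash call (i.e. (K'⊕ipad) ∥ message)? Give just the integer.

Key is 175 > 128 bytes, so it is hashed to 64 bytes then zero-padded to 128: |K'| = 128.
Inner input = (K'⊕ipad) ∥ m → 128 + 305 = 433 bytes.

433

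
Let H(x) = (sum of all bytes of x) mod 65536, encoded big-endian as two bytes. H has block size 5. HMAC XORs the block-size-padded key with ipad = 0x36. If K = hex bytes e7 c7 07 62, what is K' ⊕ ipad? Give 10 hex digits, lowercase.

Key hex bytes e7 c7 07 62 is 4 bytes ≤ B = 5; zero-pad to 5 bytes: K' = e7 c7 07 62 00.
XOR each byte with 0x36: e7⊕36=d1, c7⊕36=f1, 07⊕36=31, 62⊕36=54, 00⊕36=36.

d1f1315436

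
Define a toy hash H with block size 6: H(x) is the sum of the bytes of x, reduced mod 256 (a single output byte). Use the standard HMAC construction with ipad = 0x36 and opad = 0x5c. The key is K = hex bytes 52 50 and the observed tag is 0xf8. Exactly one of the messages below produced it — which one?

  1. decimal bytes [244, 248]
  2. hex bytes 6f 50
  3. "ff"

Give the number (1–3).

Key hex bytes 52 50 is 2 bytes ≤ B = 6; zero-pad to 6 bytes: K' = 52 50 00 00 00 00.
K' ⊕ ipad = 64 66 36 36 36 36; K' ⊕ opad = 0e 0c 5c 5c 5c 5c.
m1: inner = H(64 66 36 36 36 36 f4 f8) = 8e; tag = H(0e 0c 5c 5c 5c 5c 8e) = 18
m2: inner = H(64 66 36 36 36 36 6f 50) = 61; tag = H(0e 0c 5c 5c 5c 5c 61) = eb
m3: inner = H(64 66 36 36 36 36 66 66) = 6e; tag = H(0e 0c 5c 5c 5c 5c 6e) = f8 ← matches

3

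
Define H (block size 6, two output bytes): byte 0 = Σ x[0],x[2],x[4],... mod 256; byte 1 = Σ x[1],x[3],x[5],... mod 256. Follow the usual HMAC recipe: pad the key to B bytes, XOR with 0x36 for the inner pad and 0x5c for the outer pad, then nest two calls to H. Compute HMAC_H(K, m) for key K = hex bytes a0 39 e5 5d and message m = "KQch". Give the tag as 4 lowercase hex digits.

Key hex bytes a0 39 e5 5d is 4 bytes ≤ B = 6; zero-pad to 6 bytes: K' = a0 39 e5 5d 00 00.
K' ⊕ ipad = 96 0f d3 6b 36 36.  K' ⊕ opad = fc 65 b9 01 5c 5c.
Inner input = (K'⊕ipad) ∥ m = 96 0f d3 6b 36 36 ∥ 4b 51 63 68.
Inner hash: even-index sum = 589 mod 256 = 77; odd-index sum = 361 mod 256 = 105 → 4d 69.
Outer input = (K'⊕opad) ∥ inner = fc 65 b9 01 5c 5c ∥ 4d 69.
Outer hash (tag): even-index sum = 606 mod 256 = 94; odd-index sum = 299 mod 256 = 43 → 5e 2b.

5e2b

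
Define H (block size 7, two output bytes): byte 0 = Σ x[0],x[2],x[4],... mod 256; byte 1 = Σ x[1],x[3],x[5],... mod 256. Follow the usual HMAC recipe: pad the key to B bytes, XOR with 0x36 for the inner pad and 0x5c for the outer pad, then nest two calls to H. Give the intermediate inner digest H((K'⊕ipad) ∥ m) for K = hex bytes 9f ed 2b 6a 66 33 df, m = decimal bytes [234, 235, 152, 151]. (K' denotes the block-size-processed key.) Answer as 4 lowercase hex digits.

81be

Key hex bytes 9f ed 2b 6a 66 33 df is exactly B = 7 bytes: K' = 9f ed 2b 6a 66 33 df.
K' ⊕ ipad = a9 db 1d 5c 50 05 e9.
Inner input = a9 db 1d 5c 50 05 e9 ∥ ea eb 98 97.
Inner hash: even-index sum = 897 mod 256 = 129; odd-index sum = 702 mod 256 = 190 → 81 be.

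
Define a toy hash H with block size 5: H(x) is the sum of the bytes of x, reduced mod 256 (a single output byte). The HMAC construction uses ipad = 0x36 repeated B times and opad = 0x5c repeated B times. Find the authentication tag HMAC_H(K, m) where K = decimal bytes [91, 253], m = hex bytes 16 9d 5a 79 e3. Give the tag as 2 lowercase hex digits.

Key decimal bytes [91, 253] = 5b fd is 2 bytes ≤ B = 5; zero-pad to 5 bytes: K' = 5b fd 00 00 00.
K' ⊕ ipad = 6d cb 36 36 36.  K' ⊕ opad = 07 a1 5c 5c 5c.
Inner input = (K'⊕ipad) ∥ m = 6d cb 36 36 36 ∥ 16 9d 5a 79 e3.
Inner hash: sum = 109+203+54+54+54+22+157+90+121+227 = 1091; mod 256 = 67 → 43.
Outer input = (K'⊕opad) ∥ inner = 07 a1 5c 5c 5c ∥ 43.
Outer hash (tag): sum = 7+161+92+92+92+67 = 511; mod 256 = 255 → ff.

ff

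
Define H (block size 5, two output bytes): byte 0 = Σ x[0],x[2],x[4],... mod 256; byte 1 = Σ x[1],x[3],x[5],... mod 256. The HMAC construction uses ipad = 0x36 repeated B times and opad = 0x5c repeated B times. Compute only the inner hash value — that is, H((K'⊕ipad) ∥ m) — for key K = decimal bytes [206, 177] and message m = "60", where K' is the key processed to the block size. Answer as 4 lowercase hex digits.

Key decimal bytes [206, 177] = ce b1 is 2 bytes ≤ B = 5; zero-pad to 5 bytes: K' = ce b1 00 00 00.
K' ⊕ ipad = f8 87 36 36 36.
Inner input = f8 87 36 36 36 ∥ 36 30.
Inner hash: even-index sum = 404 mod 256 = 148; odd-index sum = 243 mod 256 = 243 → 94 f3.

94f3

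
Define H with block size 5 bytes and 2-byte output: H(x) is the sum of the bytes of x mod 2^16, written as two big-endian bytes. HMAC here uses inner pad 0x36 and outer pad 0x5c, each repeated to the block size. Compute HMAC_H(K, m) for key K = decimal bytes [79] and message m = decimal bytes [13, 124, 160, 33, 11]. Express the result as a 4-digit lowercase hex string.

022b

Key decimal bytes [79] = 4f is 1 byte ≤ B = 5; zero-pad to 5 bytes: K' = 4f 00 00 00 00.
K' ⊕ ipad = 79 36 36 36 36.  K' ⊕ opad = 13 5c 5c 5c 5c.
Inner input = (K'⊕ipad) ∥ m = 79 36 36 36 36 ∥ 0d 7c a0 21 0b.
Inner hash: sum = 121+54+54+54+54+13+124+160+33+11 = 678 → 02 a6.
Outer input = (K'⊕opad) ∥ inner = 13 5c 5c 5c 5c ∥ 02 a6.
Outer hash (tag): sum = 19+92+92+92+92+2+166 = 555 → 02 2b.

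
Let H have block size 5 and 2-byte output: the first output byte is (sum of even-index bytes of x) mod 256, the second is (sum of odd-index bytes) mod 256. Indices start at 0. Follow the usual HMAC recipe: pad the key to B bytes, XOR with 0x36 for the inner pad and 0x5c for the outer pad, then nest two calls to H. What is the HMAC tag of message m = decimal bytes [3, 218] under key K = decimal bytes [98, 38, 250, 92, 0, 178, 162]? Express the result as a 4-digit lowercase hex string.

Key decimal bytes [98, 38, 250, 92, 0, 178, 162] = 62 26 fa 5c 00 b2 a2 is 7 bytes > B = 5, so hash it first: H(key) = fe 34, then zero-pad to 5 bytes: K' = fe 34 00 00 00.
K' ⊕ ipad = c8 02 36 36 36.  K' ⊕ opad = a2 68 5c 5c 5c.
Inner input = (K'⊕ipad) ∥ m = c8 02 36 36 36 ∥ 03 da.
Inner hash: even-index sum = 526 mod 256 = 14; odd-index sum = 59 mod 256 = 59 → 0e 3b.
Outer input = (K'⊕opad) ∥ inner = a2 68 5c 5c 5c ∥ 0e 3b.
Outer hash (tag): even-index sum = 405 mod 256 = 149; odd-index sum = 210 mod 256 = 210 → 95 d2.

95d2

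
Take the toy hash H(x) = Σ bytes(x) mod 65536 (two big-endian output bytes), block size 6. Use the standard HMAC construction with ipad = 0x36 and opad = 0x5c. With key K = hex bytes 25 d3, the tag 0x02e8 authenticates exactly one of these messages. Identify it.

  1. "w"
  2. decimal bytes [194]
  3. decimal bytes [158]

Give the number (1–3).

3

Key hex bytes 25 d3 is 2 bytes ≤ B = 6; zero-pad to 6 bytes: K' = 25 d3 00 00 00 00.
K' ⊕ ipad = 13 e5 36 36 36 36; K' ⊕ opad = 79 8f 5c 5c 5c 5c.
m1: inner = H(13 e5 36 36 36 36 77) = 02 47; tag = H(79 8f 5c 5c 5c 5c 02 47) = 02c1
m2: inner = H(13 e5 36 36 36 36 c2) = 02 92; tag = H(79 8f 5c 5c 5c 5c 02 92) = 030c
m3: inner = H(13 e5 36 36 36 36 9e) = 02 6e; tag = H(79 8f 5c 5c 5c 5c 02 6e) = 02e8 ← matches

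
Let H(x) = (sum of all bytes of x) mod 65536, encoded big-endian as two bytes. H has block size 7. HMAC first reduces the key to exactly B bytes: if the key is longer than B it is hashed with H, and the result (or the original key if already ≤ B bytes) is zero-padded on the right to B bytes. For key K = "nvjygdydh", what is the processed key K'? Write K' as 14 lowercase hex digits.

|K| = 9 > B = 7, so first hash the key.
H(K): sum = 110+118+106+121+103+100+121+100+104 = 983 → 03 d7.
Zero-pad H(K) = 03 d7 to 7 bytes: K' = 03 d7 00 00 00 00 00.

03d70000000000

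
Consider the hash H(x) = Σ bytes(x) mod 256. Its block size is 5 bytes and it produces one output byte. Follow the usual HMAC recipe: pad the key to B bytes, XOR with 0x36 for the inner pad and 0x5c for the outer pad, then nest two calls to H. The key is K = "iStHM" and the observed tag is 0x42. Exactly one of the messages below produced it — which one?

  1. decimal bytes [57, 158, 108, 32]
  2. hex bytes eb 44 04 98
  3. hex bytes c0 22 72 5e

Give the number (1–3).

3

Key "iStHM" = 69 53 74 48 4d is exactly B = 5 bytes: K' = 69 53 74 48 4d.
K' ⊕ ipad = 5f 65 42 7e 7b; K' ⊕ opad = 35 0f 28 14 11.
m1: inner = H(5f 65 42 7e 7b 39 9e 6c 20) = 62; tag = H(35 0f 28 14 11 62) = f3
m2: inner = H(5f 65 42 7e 7b eb 44 04 98) = ca; tag = H(35 0f 28 14 11 ca) = 5b
m3: inner = H(5f 65 42 7e 7b c0 22 72 5e) = b1; tag = H(35 0f 28 14 11 b1) = 42 ← matches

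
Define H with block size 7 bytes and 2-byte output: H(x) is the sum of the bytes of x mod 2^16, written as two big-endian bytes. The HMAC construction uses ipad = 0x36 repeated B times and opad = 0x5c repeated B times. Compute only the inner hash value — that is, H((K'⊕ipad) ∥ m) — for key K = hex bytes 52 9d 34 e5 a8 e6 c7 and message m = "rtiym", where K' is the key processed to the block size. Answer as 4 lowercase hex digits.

0678

Key hex bytes 52 9d 34 e5 a8 e6 c7 is exactly B = 7 bytes: K' = 52 9d 34 e5 a8 e6 c7.
K' ⊕ ipad = 64 ab 02 d3 9e d0 f1.
Inner input = 64 ab 02 d3 9e d0 f1 ∥ 72 74 69 79 6d.
Inner hash: sum = 100+171+2+211+158+208+241+114+116+105+121+109 = 1656 → 06 78.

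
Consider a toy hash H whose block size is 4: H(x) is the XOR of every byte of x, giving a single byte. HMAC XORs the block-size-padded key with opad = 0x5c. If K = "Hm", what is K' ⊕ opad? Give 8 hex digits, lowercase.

14315c5c

Key "Hm" = 48 6d is 2 bytes ≤ B = 4; zero-pad to 4 bytes: K' = 48 6d 00 00.
XOR each byte with 0x5c: 48⊕5c=14, 6d⊕5c=31, 00⊕5c=5c, 00⊕5c=5c.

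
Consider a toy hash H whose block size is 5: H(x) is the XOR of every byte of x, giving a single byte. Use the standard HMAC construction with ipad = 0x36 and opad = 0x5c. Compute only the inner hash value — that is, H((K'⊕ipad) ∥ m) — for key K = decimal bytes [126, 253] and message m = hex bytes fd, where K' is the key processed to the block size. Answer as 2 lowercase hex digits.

Key decimal bytes [126, 253] = 7e fd is 2 bytes ≤ B = 5; zero-pad to 5 bytes: K' = 7e fd 00 00 00.
K' ⊕ ipad = 48 cb 36 36 36.
Inner input = 48 cb 36 36 36 ∥ fd.
Inner hash: XOR 48⊕cb⊕36⊕36⊕36⊕fd = 48.

48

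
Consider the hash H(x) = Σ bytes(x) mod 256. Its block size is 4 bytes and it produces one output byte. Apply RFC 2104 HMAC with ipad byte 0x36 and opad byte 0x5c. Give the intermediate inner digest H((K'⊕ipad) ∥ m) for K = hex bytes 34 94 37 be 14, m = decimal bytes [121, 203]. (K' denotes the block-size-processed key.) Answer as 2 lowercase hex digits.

Key hex bytes 34 94 37 be 14 is 5 bytes > B = 4, so hash it first: H(key) = d1, then zero-pad to 4 bytes: K' = d1 00 00 00.
K' ⊕ ipad = e7 36 36 36.
Inner input = e7 36 36 36 ∥ 79 cb.
Inner hash: sum = 231+54+54+54+121+203 = 717; mod 256 = 205 → cd.

cd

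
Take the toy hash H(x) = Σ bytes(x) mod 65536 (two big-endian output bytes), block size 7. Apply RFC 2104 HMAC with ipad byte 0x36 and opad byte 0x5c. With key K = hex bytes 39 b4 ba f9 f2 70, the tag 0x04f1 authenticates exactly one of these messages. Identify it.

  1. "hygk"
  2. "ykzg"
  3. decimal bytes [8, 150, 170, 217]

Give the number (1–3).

Key hex bytes 39 b4 ba f9 f2 70 is 6 bytes ≤ B = 7; zero-pad to 7 bytes: K' = 39 b4 ba f9 f2 70 00.
K' ⊕ ipad = 0f 82 8c cf c4 46 36; K' ⊕ opad = 65 e8 e6 a5 ae 2c 5c.
m1: inner = H(0f 82 8c cf c4 46 36 68 79 67 6b) = 04 df; tag = H(65 e8 e6 a5 ae 2c 5c 04 df) = 04f1 ← matches
m2: inner = H(0f 82 8c cf c4 46 36 79 6b 7a 67) = 04 f1; tag = H(65 e8 e6 a5 ae 2c 5c 04 f1) = 0503
m3: inner = H(0f 82 8c cf c4 46 36 08 96 aa d9) = 05 4d; tag = H(65 e8 e6 a5 ae 2c 5c 05 4d) = 0460

1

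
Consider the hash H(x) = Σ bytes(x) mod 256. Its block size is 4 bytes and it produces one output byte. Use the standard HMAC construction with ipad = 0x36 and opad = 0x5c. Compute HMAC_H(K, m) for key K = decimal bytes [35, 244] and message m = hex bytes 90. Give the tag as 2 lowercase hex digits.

b2

Key decimal bytes [35, 244] = 23 f4 is 2 bytes ≤ B = 4; zero-pad to 4 bytes: K' = 23 f4 00 00.
K' ⊕ ipad = 15 c2 36 36.  K' ⊕ opad = 7f a8 5c 5c.
Inner input = (K'⊕ipad) ∥ m = 15 c2 36 36 ∥ 90.
Inner hash: sum = 21+194+54+54+144 = 467; mod 256 = 211 → d3.
Outer input = (K'⊕opad) ∥ inner = 7f a8 5c 5c ∥ d3.
Outer hash (tag): sum = 127+168+92+92+211 = 690; mod 256 = 178 → b2.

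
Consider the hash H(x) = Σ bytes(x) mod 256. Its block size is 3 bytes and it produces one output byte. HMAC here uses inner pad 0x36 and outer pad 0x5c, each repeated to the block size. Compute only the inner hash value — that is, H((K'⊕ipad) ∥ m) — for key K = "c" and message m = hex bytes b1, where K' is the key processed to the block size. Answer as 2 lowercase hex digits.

72

Key "c" = 63 is 1 byte ≤ B = 3; zero-pad to 3 bytes: K' = 63 00 00.
K' ⊕ ipad = 55 36 36.
Inner input = 55 36 36 ∥ b1.
Inner hash: sum = 85+54+54+177 = 370; mod 256 = 114 → 72.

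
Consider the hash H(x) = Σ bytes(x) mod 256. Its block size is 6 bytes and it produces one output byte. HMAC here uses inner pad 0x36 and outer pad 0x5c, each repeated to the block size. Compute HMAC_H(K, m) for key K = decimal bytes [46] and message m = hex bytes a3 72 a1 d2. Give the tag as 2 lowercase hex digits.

ec

Key decimal bytes [46] = 2e is 1 byte ≤ B = 6; zero-pad to 6 bytes: K' = 2e 00 00 00 00 00.
K' ⊕ ipad = 18 36 36 36 36 36.  K' ⊕ opad = 72 5c 5c 5c 5c 5c.
Inner input = (K'⊕ipad) ∥ m = 18 36 36 36 36 36 ∥ a3 72 a1 d2.
Inner hash: sum = 24+54+54+54+54+54+163+114+161+210 = 942; mod 256 = 174 → ae.
Outer input = (K'⊕opad) ∥ inner = 72 5c 5c 5c 5c 5c ∥ ae.
Outer hash (tag): sum = 114+92+92+92+92+92+174 = 748; mod 256 = 236 → ec.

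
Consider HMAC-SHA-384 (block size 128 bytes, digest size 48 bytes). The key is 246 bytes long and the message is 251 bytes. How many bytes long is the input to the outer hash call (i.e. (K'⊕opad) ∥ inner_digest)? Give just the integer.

Key is 246 > 128 bytes, so it is hashed to 48 bytes then zero-padded to 128: |K'| = 128.
Outer input = (K'⊕opad) ∥ H(inner) → 128 + 48 = 176 bytes.

176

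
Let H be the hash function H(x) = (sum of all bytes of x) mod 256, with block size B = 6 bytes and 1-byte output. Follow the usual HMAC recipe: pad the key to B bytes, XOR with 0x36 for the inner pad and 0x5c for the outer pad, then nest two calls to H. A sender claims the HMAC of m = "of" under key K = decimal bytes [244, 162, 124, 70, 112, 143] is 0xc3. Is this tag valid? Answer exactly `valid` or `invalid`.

valid

Key decimal bytes [244, 162, 124, 70, 112, 143] = f4 a2 7c 46 70 8f is exactly B = 6 bytes: K' = f4 a2 7c 46 70 8f.
K' ⊕ ipad = c2 94 4a 70 46 b9; K' ⊕ opad = a8 fe 20 1a 2c d3.
Inner hash: sum = 194+148+74+112+70+185+111+102 = 996; mod 256 = 228 → e4.
Outer hash (recomputed tag): sum = 168+254+32+26+44+211+228 = 963; mod 256 = 195 → c3.
Recomputed tag = c3; claimed = c3 → match.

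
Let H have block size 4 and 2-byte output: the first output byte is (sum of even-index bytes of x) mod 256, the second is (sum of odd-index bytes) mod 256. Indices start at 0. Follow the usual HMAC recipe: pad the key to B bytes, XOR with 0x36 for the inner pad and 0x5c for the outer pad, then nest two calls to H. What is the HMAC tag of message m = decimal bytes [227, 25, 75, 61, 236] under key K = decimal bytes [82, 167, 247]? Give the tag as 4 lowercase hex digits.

Key decimal bytes [82, 167, 247] = 52 a7 f7 is 3 bytes ≤ B = 4; zero-pad to 4 bytes: K' = 52 a7 f7 00.
K' ⊕ ipad = 64 91 c1 36.  K' ⊕ opad = 0e fb ab 5c.
Inner input = (K'⊕ipad) ∥ m = 64 91 c1 36 ∥ e3 19 4b 3d ec.
Inner hash: even-index sum = 831 mod 256 = 63; odd-index sum = 285 mod 256 = 29 → 3f 1d.
Outer input = (K'⊕opad) ∥ inner = 0e fb ab 5c ∥ 3f 1d.
Outer hash (tag): even-index sum = 248 mod 256 = 248; odd-index sum = 372 mod 256 = 116 → f8 74.

f874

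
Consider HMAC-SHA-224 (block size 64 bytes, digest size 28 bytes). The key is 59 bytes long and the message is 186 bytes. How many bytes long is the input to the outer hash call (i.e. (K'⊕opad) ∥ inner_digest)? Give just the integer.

92

Key is 59 ≤ 64 bytes, zero-padded: |K'| = 64.
Outer input = (K'⊕opad) ∥ H(inner) → 64 + 28 = 92 bytes.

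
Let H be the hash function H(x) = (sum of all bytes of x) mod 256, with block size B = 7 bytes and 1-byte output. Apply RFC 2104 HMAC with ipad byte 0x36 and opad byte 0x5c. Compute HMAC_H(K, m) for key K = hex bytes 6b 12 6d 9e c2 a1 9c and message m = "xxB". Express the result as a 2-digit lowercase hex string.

Key hex bytes 6b 12 6d 9e c2 a1 9c is exactly B = 7 bytes: K' = 6b 12 6d 9e c2 a1 9c.
K' ⊕ ipad = 5d 24 5b a8 f4 97 aa.  K' ⊕ opad = 37 4e 31 c2 9e fd c0.
Inner input = (K'⊕ipad) ∥ m = 5d 24 5b a8 f4 97 aa ∥ 78 78 42.
Inner hash: sum = 93+36+91+168+244+151+170+120+120+66 = 1259; mod 256 = 235 → eb.
Outer input = (K'⊕opad) ∥ inner = 37 4e 31 c2 9e fd c0 ∥ eb.
Outer hash (tag): sum = 55+78+49+194+158+253+192+235 = 1214; mod 256 = 190 → be.

be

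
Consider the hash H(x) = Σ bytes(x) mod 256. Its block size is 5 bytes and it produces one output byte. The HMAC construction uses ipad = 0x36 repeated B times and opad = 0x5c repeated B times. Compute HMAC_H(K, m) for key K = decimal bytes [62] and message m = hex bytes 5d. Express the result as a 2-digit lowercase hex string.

Key decimal bytes [62] = 3e is 1 byte ≤ B = 5; zero-pad to 5 bytes: K' = 3e 00 00 00 00.
K' ⊕ ipad = 08 36 36 36 36.  K' ⊕ opad = 62 5c 5c 5c 5c.
Inner input = (K'⊕ipad) ∥ m = 08 36 36 36 36 ∥ 5d.
Inner hash: sum = 8+54+54+54+54+93 = 317; mod 256 = 61 → 3d.
Outer input = (K'⊕opad) ∥ inner = 62 5c 5c 5c 5c ∥ 3d.
Outer hash (tag): sum = 98+92+92+92+92+61 = 527; mod 256 = 15 → 0f.

0f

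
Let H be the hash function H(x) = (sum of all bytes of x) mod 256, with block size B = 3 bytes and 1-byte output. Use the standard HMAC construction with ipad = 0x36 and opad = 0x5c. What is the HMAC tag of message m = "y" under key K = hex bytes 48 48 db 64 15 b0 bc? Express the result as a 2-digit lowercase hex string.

Key hex bytes 48 48 db 64 15 b0 bc is 7 bytes > B = 3, so hash it first: H(key) = 50, then zero-pad to 3 bytes: K' = 50 00 00.
K' ⊕ ipad = 66 36 36.  K' ⊕ opad = 0c 5c 5c.
Inner input = (K'⊕ipad) ∥ m = 66 36 36 ∥ 79.
Inner hash: sum = 102+54+54+121 = 331; mod 256 = 75 → 4b.
Outer input = (K'⊕opad) ∥ inner = 0c 5c 5c ∥ 4b.
Outer hash (tag): sum = 12+92+92+75 = 271; mod 256 = 15 → 0f.

0f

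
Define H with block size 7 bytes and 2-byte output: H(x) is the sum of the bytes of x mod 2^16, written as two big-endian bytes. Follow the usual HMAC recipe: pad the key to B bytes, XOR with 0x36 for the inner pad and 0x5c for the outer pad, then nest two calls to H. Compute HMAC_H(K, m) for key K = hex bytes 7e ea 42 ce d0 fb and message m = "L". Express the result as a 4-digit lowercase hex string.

03e0

Key hex bytes 7e ea 42 ce d0 fb is 6 bytes ≤ B = 7; zero-pad to 7 bytes: K' = 7e ea 42 ce d0 fb 00.
K' ⊕ ipad = 48 dc 74 f8 e6 cd 36.  K' ⊕ opad = 22 b6 1e 92 8c a7 5c.
Inner input = (K'⊕ipad) ∥ m = 48 dc 74 f8 e6 cd 36 ∥ 4c.
Inner hash: sum = 72+220+116+248+230+205+54+76 = 1221 → 04 c5.
Outer input = (K'⊕opad) ∥ inner = 22 b6 1e 92 8c a7 5c ∥ 04 c5.
Outer hash (tag): sum = 34+182+30+146+140+167+92+4+197 = 992 → 03 e0.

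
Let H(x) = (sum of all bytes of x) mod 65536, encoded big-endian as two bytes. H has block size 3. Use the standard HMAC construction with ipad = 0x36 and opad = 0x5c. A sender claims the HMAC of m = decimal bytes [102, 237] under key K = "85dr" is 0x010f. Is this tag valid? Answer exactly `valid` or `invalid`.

valid

Key "85dr" = 38 35 64 72 is 4 bytes > B = 3, so hash it first: H(key) = 01 43, then zero-pad to 3 bytes: K' = 01 43 00.
K' ⊕ ipad = 37 75 36; K' ⊕ opad = 5d 1f 5c.
Inner hash: sum = 55+117+54+102+237 = 565 → 02 35.
Outer hash (recomputed tag): sum = 93+31+92+2+53 = 271 → 01 0f.
Recomputed tag = 010f; claimed = 010f → match.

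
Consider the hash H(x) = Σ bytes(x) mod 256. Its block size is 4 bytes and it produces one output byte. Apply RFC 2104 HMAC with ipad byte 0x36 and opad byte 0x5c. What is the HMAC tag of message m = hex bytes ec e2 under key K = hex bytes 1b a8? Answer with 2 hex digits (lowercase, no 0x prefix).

f8

Key hex bytes 1b a8 is 2 bytes ≤ B = 4; zero-pad to 4 bytes: K' = 1b a8 00 00.
K' ⊕ ipad = 2d 9e 36 36.  K' ⊕ opad = 47 f4 5c 5c.
Inner input = (K'⊕ipad) ∥ m = 2d 9e 36 36 ∥ ec e2.
Inner hash: sum = 45+158+54+54+236+226 = 773; mod 256 = 5 → 05.
Outer input = (K'⊕opad) ∥ inner = 47 f4 5c 5c ∥ 05.
Outer hash (tag): sum = 71+244+92+92+5 = 504; mod 256 = 248 → f8.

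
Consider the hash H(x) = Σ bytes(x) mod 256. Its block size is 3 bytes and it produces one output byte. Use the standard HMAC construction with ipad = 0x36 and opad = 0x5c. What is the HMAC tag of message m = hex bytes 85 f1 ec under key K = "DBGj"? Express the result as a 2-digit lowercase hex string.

Key "DBGj" = 44 42 47 6a is 4 bytes > B = 3, so hash it first: H(key) = 37, then zero-pad to 3 bytes: K' = 37 00 00.
K' ⊕ ipad = 01 36 36.  K' ⊕ opad = 6b 5c 5c.
Inner input = (K'⊕ipad) ∥ m = 01 36 36 ∥ 85 f1 ec.
Inner hash: sum = 1+54+54+133+241+236 = 719; mod 256 = 207 → cf.
Outer input = (K'⊕opad) ∥ inner = 6b 5c 5c ∥ cf.
Outer hash (tag): sum = 107+92+92+207 = 498; mod 256 = 242 → f2.

f2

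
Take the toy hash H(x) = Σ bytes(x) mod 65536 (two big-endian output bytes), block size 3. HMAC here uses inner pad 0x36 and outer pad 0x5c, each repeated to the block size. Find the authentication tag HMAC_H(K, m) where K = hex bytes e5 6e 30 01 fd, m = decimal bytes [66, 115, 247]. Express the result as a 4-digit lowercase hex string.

Key hex bytes e5 6e 30 01 fd is 5 bytes > B = 3, so hash it first: H(key) = 02 81, then zero-pad to 3 bytes: K' = 02 81 00.
K' ⊕ ipad = 34 b7 36.  K' ⊕ opad = 5e dd 5c.
Inner input = (K'⊕ipad) ∥ m = 34 b7 36 ∥ 42 73 f7.
Inner hash: sum = 52+183+54+66+115+247 = 717 → 02 cd.
Outer input = (K'⊕opad) ∥ inner = 5e dd 5c ∥ 02 cd.
Outer hash (tag): sum = 94+221+92+2+205 = 614 → 02 66.

0266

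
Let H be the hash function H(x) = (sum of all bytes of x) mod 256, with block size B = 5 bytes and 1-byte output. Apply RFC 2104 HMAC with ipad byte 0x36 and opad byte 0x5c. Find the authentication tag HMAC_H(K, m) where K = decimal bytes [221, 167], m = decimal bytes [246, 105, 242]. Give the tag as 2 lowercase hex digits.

ff

Key decimal bytes [221, 167] = dd a7 is 2 bytes ≤ B = 5; zero-pad to 5 bytes: K' = dd a7 00 00 00.
K' ⊕ ipad = eb 91 36 36 36.  K' ⊕ opad = 81 fb 5c 5c 5c.
Inner input = (K'⊕ipad) ∥ m = eb 91 36 36 36 ∥ f6 69 f2.
Inner hash: sum = 235+145+54+54+54+246+105+242 = 1135; mod 256 = 111 → 6f.
Outer input = (K'⊕opad) ∥ inner = 81 fb 5c 5c 5c ∥ 6f.
Outer hash (tag): sum = 129+251+92+92+92+111 = 767; mod 256 = 255 → ff.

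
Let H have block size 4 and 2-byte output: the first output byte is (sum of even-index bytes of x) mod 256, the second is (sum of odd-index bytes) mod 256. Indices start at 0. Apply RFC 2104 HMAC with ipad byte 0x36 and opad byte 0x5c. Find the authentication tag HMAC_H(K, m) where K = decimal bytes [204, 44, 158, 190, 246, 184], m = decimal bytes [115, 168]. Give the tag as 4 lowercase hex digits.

97cc

Key decimal bytes [204, 44, 158, 190, 246, 184] = cc 2c 9e be f6 b8 is 6 bytes > B = 4, so hash it first: H(key) = 60 a2, then zero-pad to 4 bytes: K' = 60 a2 00 00.
K' ⊕ ipad = 56 94 36 36.  K' ⊕ opad = 3c fe 5c 5c.
Inner input = (K'⊕ipad) ∥ m = 56 94 36 36 ∥ 73 a8.
Inner hash: even-index sum = 255 mod 256 = 255; odd-index sum = 370 mod 256 = 114 → ff 72.
Outer input = (K'⊕opad) ∥ inner = 3c fe 5c 5c ∥ ff 72.
Outer hash (tag): even-index sum = 407 mod 256 = 151; odd-index sum = 460 mod 256 = 204 → 97 cc.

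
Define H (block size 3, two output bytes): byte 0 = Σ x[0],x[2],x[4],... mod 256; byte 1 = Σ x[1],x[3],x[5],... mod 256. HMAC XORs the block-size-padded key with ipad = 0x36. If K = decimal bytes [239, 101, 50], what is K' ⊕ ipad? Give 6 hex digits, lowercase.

Key decimal bytes [239, 101, 50] = ef 65 32 is exactly B = 3 bytes: K' = ef 65 32.
XOR each byte with 0x36: ef⊕36=d9, 65⊕36=53, 32⊕36=04.

d95304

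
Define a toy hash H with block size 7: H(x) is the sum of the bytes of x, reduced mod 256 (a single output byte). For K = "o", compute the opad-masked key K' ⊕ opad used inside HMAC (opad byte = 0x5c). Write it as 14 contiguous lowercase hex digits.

Key "o" = 6f is 1 byte ≤ B = 7; zero-pad to 7 bytes: K' = 6f 00 00 00 00 00 00.
XOR each byte with 0x5c: 6f⊕5c=33, 00⊕5c=5c, 00⊕5c=5c, 00⊕5c=5c, 00⊕5c=5c, 00⊕5c=5c, 00⊕5c=5c.

335c5c5c5c5c5c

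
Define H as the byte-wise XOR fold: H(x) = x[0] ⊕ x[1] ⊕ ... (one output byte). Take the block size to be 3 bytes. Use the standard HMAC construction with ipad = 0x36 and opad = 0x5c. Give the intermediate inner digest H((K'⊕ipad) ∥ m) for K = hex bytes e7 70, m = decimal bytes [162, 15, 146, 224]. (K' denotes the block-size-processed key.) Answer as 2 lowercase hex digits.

Key hex bytes e7 70 is 2 bytes ≤ B = 3; zero-pad to 3 bytes: K' = e7 70 00.
K' ⊕ ipad = d1 46 36.
Inner input = d1 46 36 ∥ a2 0f 92 e0.
Inner hash: XOR d1⊕46⊕36⊕a2⊕0f⊕92⊕e0 = 7e.

7e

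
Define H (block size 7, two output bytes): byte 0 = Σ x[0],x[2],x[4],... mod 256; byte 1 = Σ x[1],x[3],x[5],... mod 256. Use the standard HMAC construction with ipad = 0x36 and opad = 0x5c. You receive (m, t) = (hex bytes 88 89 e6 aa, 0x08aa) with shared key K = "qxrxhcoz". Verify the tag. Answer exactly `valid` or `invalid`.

Key "qxrxhcoz" = 71 78 72 78 68 63 6f 7a is 8 bytes > B = 7, so hash it first: H(key) = ba cd, then zero-pad to 7 bytes: K' = ba cd 00 00 00 00 00.
K' ⊕ ipad = 8c fb 36 36 36 36 36; K' ⊕ opad = e6 91 5c 5c 5c 5c 5c.
Inner hash: even-index sum = 609 mod 256 = 97; odd-index sum = 725 mod 256 = 213 → 61 d5.
Outer hash (recomputed tag): even-index sum = 719 mod 256 = 207; odd-index sum = 426 mod 256 = 170 → cf aa.
Recomputed tag = cfaa; claimed = 08aa → mismatch.

invalid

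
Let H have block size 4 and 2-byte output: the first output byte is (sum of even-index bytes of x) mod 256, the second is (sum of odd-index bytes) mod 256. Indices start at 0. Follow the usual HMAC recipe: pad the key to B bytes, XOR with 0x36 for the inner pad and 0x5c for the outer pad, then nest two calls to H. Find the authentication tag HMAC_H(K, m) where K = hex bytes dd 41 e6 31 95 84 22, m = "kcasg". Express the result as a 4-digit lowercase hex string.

Key hex bytes dd 41 e6 31 95 84 22 is 7 bytes > B = 4, so hash it first: H(key) = 7a f6, then zero-pad to 4 bytes: K' = 7a f6 00 00.
K' ⊕ ipad = 4c c0 36 36.  K' ⊕ opad = 26 aa 5c 5c.
Inner input = (K'⊕ipad) ∥ m = 4c c0 36 36 ∥ 6b 63 61 73 67.
Inner hash: even-index sum = 437 mod 256 = 181; odd-index sum = 460 mod 256 = 204 → b5 cc.
Outer input = (K'⊕opad) ∥ inner = 26 aa 5c 5c ∥ b5 cc.
Outer hash (tag): even-index sum = 311 mod 256 = 55; odd-index sum = 466 mod 256 = 210 → 37 d2.

37d2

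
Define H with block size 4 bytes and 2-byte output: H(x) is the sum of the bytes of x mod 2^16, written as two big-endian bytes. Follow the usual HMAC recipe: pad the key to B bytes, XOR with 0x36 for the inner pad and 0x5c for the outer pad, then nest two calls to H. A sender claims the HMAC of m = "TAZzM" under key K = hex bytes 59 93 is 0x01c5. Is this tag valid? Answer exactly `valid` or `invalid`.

Key hex bytes 59 93 is 2 bytes ≤ B = 4; zero-pad to 4 bytes: K' = 59 93 00 00.
K' ⊕ ipad = 6f a5 36 36; K' ⊕ opad = 05 cf 5c 5c.
Inner hash: sum = 111+165+54+54+84+65+90+122+77 = 822 → 03 36.
Outer hash (recomputed tag): sum = 5+207+92+92+3+54 = 453 → 01 c5.
Recomputed tag = 01c5; claimed = 01c5 → match.

valid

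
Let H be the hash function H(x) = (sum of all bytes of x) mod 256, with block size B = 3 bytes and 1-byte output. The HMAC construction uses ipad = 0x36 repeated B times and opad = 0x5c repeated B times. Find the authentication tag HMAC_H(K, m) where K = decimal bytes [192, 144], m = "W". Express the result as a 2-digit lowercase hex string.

ed

Key decimal bytes [192, 144] = c0 90 is 2 bytes ≤ B = 3; zero-pad to 3 bytes: K' = c0 90 00.
K' ⊕ ipad = f6 a6 36.  K' ⊕ opad = 9c cc 5c.
Inner input = (K'⊕ipad) ∥ m = f6 a6 36 ∥ 57.
Inner hash: sum = 246+166+54+87 = 553; mod 256 = 41 → 29.
Outer input = (K'⊕opad) ∥ inner = 9c cc 5c ∥ 29.
Outer hash (tag): sum = 156+204+92+41 = 493; mod 256 = 237 → ed.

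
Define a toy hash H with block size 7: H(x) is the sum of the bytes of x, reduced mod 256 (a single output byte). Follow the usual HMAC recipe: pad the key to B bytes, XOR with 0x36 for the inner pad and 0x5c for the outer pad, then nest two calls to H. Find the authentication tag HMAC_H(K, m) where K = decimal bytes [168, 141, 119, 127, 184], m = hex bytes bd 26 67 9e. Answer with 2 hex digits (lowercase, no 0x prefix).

Key decimal bytes [168, 141, 119, 127, 184] = a8 8d 77 7f b8 is 5 bytes ≤ B = 7; zero-pad to 7 bytes: K' = a8 8d 77 7f b8 00 00.
K' ⊕ ipad = 9e bb 41 49 8e 36 36.  K' ⊕ opad = f4 d1 2b 23 e4 5c 5c.
Inner input = (K'⊕ipad) ∥ m = 9e bb 41 49 8e 36 36 ∥ bd 26 67 9e.
Inner hash: sum = 158+187+65+73+142+54+54+189+38+103+158 = 1221; mod 256 = 197 → c5.
Outer input = (K'⊕opad) ∥ inner = f4 d1 2b 23 e4 5c 5c ∥ c5.
Outer hash (tag): sum = 244+209+43+35+228+92+92+197 = 1140; mod 256 = 116 → 74.

74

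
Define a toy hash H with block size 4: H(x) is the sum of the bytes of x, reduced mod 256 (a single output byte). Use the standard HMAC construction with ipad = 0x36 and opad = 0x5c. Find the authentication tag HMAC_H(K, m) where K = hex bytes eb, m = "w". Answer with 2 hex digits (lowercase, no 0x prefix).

c1

Key hex bytes eb is 1 byte ≤ B = 4; zero-pad to 4 bytes: K' = eb 00 00 00.
K' ⊕ ipad = dd 36 36 36.  K' ⊕ opad = b7 5c 5c 5c.
Inner input = (K'⊕ipad) ∥ m = dd 36 36 36 ∥ 77.
Inner hash: sum = 221+54+54+54+119 = 502; mod 256 = 246 → f6.
Outer input = (K'⊕opad) ∥ inner = b7 5c 5c 5c ∥ f6.
Outer hash (tag): sum = 183+92+92+92+246 = 705; mod 256 = 193 → c1.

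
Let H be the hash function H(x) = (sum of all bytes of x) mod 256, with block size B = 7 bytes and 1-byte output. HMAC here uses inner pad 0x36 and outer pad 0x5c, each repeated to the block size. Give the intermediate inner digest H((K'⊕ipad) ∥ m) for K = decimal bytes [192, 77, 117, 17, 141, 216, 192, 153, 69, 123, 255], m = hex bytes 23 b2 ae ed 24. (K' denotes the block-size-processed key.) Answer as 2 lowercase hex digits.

Key decimal bytes [192, 77, 117, 17, 141, 216, 192, 153, 69, 123, 255] = c0 4d 75 11 8d d8 c0 99 45 7b ff is 11 bytes > B = 7, so hash it first: H(key) = 10, then zero-pad to 7 bytes: K' = 10 00 00 00 00 00 00.
K' ⊕ ipad = 26 36 36 36 36 36 36.
Inner input = 26 36 36 36 36 36 36 ∥ 23 b2 ae ed 24.
Inner hash: sum = 38+54+54+54+54+54+54+35+178+174+237+36 = 1022; mod 256 = 254 → fe.

fe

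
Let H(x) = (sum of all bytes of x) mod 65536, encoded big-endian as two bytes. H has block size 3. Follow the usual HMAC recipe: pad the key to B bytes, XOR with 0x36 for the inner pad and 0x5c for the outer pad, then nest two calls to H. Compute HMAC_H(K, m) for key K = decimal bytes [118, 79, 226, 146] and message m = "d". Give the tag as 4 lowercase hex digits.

Key decimal bytes [118, 79, 226, 146] = 76 4f e2 92 is 4 bytes > B = 3, so hash it first: H(key) = 02 39, then zero-pad to 3 bytes: K' = 02 39 00.
K' ⊕ ipad = 34 0f 36.  K' ⊕ opad = 5e 65 5c.
Inner input = (K'⊕ipad) ∥ m = 34 0f 36 ∥ 64.
Inner hash: sum = 52+15+54+100 = 221 → 00 dd.
Outer input = (K'⊕opad) ∥ inner = 5e 65 5c ∥ 00 dd.
Outer hash (tag): sum = 94+101+92+0+221 = 508 → 01 fc.

01fc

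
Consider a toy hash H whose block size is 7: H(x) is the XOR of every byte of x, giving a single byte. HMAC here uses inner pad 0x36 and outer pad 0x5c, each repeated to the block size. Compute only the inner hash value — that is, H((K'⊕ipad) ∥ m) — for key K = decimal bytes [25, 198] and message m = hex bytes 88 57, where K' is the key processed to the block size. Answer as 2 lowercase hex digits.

Key decimal bytes [25, 198] = 19 c6 is 2 bytes ≤ B = 7; zero-pad to 7 bytes: K' = 19 c6 00 00 00 00 00.
K' ⊕ ipad = 2f f0 36 36 36 36 36.
Inner input = 2f f0 36 36 36 36 36 ∥ 88 57.
Inner hash: XOR 2f⊕f0⊕36⊕36⊕36⊕36⊕36⊕88⊕57 = 36.

36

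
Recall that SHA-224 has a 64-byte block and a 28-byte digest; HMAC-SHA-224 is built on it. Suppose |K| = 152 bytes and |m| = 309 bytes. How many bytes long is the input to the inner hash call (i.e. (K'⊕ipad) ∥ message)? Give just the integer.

373

Key is 152 > 64 bytes, so it is hashed to 28 bytes then zero-padded to 64: |K'| = 64.
Inner input = (K'⊕ipad) ∥ m → 64 + 309 = 373 bytes.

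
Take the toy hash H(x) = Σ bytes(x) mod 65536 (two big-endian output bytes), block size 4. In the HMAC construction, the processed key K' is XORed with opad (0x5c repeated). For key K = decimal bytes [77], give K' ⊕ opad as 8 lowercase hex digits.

115c5c5c

Key decimal bytes [77] = 4d is 1 byte ≤ B = 4; zero-pad to 4 bytes: K' = 4d 00 00 00.
XOR each byte with 0x5c: 4d⊕5c=11, 00⊕5c=5c, 00⊕5c=5c, 00⊕5c=5c.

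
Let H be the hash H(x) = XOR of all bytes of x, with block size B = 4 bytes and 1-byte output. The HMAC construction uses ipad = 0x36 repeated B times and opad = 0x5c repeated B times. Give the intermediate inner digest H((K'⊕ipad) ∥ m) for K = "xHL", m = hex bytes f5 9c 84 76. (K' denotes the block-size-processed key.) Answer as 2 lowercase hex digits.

Key "xHL" = 78 48 4c is 3 bytes ≤ B = 4; zero-pad to 4 bytes: K' = 78 48 4c 00.
K' ⊕ ipad = 4e 7e 7a 36.
Inner input = 4e 7e 7a 36 ∥ f5 9c 84 76.
Inner hash: XOR 4e⊕7e⊕7a⊕36⊕f5⊕9c⊕84⊕76 = e7.

e7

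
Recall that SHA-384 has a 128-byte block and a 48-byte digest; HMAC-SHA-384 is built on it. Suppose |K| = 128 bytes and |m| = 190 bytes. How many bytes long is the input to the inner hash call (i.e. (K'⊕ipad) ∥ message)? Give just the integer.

Key is 128 ≤ 128 bytes, zero-padded: |K'| = 128.
Inner input = (K'⊕ipad) ∥ m → 128 + 190 = 318 bytes.

318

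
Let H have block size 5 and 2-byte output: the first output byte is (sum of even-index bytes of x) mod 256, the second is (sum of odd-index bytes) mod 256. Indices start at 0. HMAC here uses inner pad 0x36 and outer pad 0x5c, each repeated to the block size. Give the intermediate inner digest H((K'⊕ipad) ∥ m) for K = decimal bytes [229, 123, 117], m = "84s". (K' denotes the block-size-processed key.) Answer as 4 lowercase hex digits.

802e

Key decimal bytes [229, 123, 117] = e5 7b 75 is 3 bytes ≤ B = 5; zero-pad to 5 bytes: K' = e5 7b 75 00 00.
K' ⊕ ipad = d3 4d 43 36 36.
Inner input = d3 4d 43 36 36 ∥ 38 34 73.
Inner hash: even-index sum = 384 mod 256 = 128; odd-index sum = 302 mod 256 = 46 → 80 2e.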